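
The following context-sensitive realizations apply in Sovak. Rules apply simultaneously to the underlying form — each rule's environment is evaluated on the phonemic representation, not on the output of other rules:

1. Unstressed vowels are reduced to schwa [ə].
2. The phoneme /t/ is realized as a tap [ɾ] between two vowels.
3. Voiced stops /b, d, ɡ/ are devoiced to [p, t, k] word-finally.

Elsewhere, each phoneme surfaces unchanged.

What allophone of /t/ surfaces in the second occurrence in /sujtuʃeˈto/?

[ɾ]

/t/ meets the environment for rule 2 (between two vowels) → [ɾ].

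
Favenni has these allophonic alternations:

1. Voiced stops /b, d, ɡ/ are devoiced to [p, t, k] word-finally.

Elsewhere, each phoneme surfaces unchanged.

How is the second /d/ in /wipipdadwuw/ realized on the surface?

[d]

/d/ — between /a/ and /w/; rule 1 does not apply here → [d].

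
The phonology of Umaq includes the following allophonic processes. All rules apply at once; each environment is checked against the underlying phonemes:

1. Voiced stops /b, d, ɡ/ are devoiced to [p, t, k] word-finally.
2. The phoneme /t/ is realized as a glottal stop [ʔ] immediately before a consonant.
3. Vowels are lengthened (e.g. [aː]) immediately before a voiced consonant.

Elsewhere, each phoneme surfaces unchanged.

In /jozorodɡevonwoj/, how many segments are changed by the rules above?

6

Segments that undergo a rule: /o/ → [oː] (rule 3); /o/ → [oː] (rule 3); /o/ → [oː] (rule 3); /e/ → [eː] (rule 3); /o/ → [oː] (rule 3); /o/ → [oː] (rule 3).
All other segments surface unchanged.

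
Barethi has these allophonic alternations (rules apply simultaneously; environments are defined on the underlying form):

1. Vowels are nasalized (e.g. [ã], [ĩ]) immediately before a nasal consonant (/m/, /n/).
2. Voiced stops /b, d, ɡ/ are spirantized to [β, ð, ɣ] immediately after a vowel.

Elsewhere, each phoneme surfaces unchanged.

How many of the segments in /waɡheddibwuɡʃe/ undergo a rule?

4

Segments that undergo a rule: /ɡ/ → [ɣ] (rule 2); /d/ → [ð] (rule 2); /b/ → [β] (rule 2); /ɡ/ → [ɣ] (rule 2).
All other segments surface unchanged.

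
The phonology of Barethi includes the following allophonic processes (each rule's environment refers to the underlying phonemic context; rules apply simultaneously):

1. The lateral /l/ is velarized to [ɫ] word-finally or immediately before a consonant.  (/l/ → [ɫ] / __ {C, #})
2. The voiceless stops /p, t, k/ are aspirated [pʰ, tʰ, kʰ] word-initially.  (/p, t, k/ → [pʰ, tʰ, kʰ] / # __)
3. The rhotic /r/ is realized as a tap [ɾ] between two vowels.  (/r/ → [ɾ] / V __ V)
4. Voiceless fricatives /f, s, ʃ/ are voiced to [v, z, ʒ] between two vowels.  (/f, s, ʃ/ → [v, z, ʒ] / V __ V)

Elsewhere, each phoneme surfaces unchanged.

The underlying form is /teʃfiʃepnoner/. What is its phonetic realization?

/t/ — word-initial, word-initially — surfaces as [tʰ] (rule 2).
/e/ (between /t/ and /ʃ/): no rule targets it → [e].
/ʃ/ (between /e/ and /f/): rule 4 targets it, but not between two vowels → unchanged [ʃ].
/f/ (between /ʃ/ and /i/) fails the environment for rule 4, so it stays [f].
/i/ (between /f/ and /ʃ/) is unaffected → [i].
/ʃ/ (between /i/ and /e/) occurs between two vowels → [ʒ] by rule 4.
/e/ (between /ʃ/ and /p/) is unaffected → [e].
/p/ (between /e/ and /n/) fails the environment for rule 2, so it stays [p].
/n/ (between /p/ and /o/): no rule targets it → [n].
/o/ — not in any rule's target class → [o].
/n/ (between /o/ and /e/): no rule targets it → [n].
/e/ (between /n/ and /r/) is unaffected → [e].
/r/ (word-final): rule 3 targets it, but not between two vowels → unchanged [r].

[tʰeʃfiʒepnoner]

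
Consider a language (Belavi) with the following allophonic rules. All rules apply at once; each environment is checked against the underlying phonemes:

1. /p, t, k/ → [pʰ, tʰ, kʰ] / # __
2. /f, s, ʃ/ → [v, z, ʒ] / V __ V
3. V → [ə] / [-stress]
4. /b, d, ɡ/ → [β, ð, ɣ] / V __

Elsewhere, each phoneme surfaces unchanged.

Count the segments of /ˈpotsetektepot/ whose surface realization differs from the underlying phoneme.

5

Segments that undergo a rule: /p/ → [pʰ] (rule 1); /e/ → [ə] (rule 3); /e/ → [ə] (rule 3); /e/ → [ə] (rule 3); /o/ → [ə] (rule 3).
All other segments surface unchanged.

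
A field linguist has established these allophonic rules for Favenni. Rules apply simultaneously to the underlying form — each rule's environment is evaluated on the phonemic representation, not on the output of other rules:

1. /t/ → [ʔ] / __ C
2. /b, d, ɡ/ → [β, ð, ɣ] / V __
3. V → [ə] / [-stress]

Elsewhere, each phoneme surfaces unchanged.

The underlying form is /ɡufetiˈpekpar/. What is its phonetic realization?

[ɡəfətəˈpekpər]

/ɡ/ (word-initial) is in the target of rule 2 but the environment (immediately after a vowel) is not met → [ɡ].
/u/ (between /ɡ/ and /f/) occurs in an unstressed syllable → [ə] by rule 3.
/e/ (between /f/ and /t/): in an unstressed syllable, so rule 3 applies → [ə].
/t/ — between /e/ and /i/; rule 1 does not apply here → [t].
/i/ — between /t/ and /p/, in an unstressed syllable — surfaces as [ə] (rule 3).
/e/ — between /p/ and /k/; rule 3 does not apply here → [e].
Rule 3 applies to /a/ (between /p/ and /r/: in an unstressed syllable) → [ə].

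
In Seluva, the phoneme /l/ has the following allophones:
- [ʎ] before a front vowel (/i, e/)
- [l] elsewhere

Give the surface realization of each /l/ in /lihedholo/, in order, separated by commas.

Occurrence 1 (position 1): before a front vowel (/i, e/) → [ʎ].
Occurrence 2 (position 8): no conditioning environment matches → elsewhere allophone [l].

[ʎ], [l]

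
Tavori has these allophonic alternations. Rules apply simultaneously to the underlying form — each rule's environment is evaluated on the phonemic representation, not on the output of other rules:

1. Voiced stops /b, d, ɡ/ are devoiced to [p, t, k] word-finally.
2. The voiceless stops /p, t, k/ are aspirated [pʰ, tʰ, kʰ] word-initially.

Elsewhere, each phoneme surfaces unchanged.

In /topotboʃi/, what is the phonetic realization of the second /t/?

[t]

/t/ (between /o/ and /b/) fails the environment for rule 2, so it stays [t].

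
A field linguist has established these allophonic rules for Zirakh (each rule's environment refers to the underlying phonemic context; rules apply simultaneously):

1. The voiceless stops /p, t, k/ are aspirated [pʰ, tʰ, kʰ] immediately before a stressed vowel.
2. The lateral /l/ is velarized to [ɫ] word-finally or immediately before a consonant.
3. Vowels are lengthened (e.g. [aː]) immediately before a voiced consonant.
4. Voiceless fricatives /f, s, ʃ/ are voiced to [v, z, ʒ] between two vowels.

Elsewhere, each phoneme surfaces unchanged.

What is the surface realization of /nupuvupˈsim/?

/n/ (word-initial): no rule targets it → [n].
/u/ (between /n/ and /p/) fails the environment for rule 3, so it stays [u].
/p/ (between /u/ and /u/) is in the target of rule 1 but the environment (immediately before a stressed vowel) is not met → [p].
/u/ meets the environment for rule 3 (before a voiced consonant) → [uː].
/v/ — not in any rule's target class → [v].
/u/ (between /v/ and /p/) fails the environment for rule 3, so it stays [u].
/p/ (between /u/ and /s/): rule 1 targets it, but not immediately before a stressed vowel → unchanged [p].
/s/ — between /p/ and /i/; rule 4 does not apply here → [s].
Rule 3 applies to /i/ (between /s/ and /m/: before a voiced consonant) → [iː].
/m/ stays [m].

[nupuːvupˈsiːm]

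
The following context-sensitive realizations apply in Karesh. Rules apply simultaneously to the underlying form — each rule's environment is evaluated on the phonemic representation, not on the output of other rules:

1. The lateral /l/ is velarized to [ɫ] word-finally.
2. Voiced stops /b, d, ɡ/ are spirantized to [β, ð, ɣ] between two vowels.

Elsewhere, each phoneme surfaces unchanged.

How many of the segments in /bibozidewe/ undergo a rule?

Segments that undergo a rule: /b/ → [β] (rule 2); /d/ → [ð] (rule 2).
All other segments surface unchanged.

2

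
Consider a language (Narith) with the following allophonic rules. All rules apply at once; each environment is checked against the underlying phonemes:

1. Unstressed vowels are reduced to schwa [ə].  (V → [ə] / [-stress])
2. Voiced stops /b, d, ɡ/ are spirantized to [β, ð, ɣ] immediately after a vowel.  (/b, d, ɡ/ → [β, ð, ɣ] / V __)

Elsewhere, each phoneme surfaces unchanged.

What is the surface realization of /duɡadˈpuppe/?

[dəɣəðˈpuppə]

/d/ (word-initial) is in the target of rule 2 but the environment (immediately after a vowel) is not met → [d].
/u/ meets the environment for rule 1 (in an unstressed syllable) → [ə].
/ɡ/ — between /u/ and /a/, immediately after a vowel — surfaces as [ɣ] (rule 2).
/a/ meets the environment for rule 1 (in an unstressed syllable) → [ə].
/d/ (between /a/ and /p/): immediately after a vowel, so rule 2 applies → [ð].
/p/ (between /d/ and /u/) is unaffected → [p].
/u/ (between /p/ and /p/) is in the target of rule 1 but the environment (in an unstressed syllable) is not met → [u].
/p/ — not in any rule's target class → [p].
/p/ stays [p].
/e/ (word-final): in an unstressed syllable, so rule 1 applies → [ə].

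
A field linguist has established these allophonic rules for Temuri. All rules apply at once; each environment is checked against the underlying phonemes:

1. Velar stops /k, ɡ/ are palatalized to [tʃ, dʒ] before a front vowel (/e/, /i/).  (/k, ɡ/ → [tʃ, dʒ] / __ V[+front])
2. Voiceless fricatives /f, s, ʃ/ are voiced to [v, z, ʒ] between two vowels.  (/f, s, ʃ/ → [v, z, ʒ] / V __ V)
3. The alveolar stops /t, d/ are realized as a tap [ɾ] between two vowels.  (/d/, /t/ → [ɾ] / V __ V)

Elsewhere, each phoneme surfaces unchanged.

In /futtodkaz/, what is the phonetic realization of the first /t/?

/t/ — between /u/ and /t/; rule 3 does not apply here → [t].

[t]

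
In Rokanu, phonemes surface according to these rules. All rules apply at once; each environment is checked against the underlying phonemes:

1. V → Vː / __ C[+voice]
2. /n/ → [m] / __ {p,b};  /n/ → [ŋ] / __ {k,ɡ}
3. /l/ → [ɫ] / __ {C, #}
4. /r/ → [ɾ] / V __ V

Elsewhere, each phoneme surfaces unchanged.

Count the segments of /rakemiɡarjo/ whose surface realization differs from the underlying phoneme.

Segments that undergo a rule: /e/ → [eː] (rule 1); /i/ → [iː] (rule 1); /a/ → [aː] (rule 1).
All other segments surface unchanged.

3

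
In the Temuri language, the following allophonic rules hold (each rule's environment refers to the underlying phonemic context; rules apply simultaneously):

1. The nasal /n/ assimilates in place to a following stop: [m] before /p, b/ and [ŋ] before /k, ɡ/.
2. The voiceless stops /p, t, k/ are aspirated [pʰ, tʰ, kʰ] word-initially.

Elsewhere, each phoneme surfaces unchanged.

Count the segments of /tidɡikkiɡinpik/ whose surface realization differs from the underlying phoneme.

2

Segments that undergo a rule: /t/ → [tʰ] (rule 2); /n/ → [m] (rule 1).
All other segments surface unchanged.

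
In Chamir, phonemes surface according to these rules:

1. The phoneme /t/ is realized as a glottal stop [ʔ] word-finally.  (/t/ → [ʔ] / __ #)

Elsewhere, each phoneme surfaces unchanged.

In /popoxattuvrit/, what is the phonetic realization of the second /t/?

[t]

/t/ (between /t/ and /u/): rule 1 targets it, but not word-finally → unchanged [t].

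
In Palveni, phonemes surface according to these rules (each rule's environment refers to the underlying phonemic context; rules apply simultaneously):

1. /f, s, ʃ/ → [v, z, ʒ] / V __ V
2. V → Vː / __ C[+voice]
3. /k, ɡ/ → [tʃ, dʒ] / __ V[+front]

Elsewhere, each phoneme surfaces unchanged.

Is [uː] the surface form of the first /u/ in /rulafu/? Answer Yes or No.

Yes

/u/ — between /r/ and /l/, before a voiced consonant — surfaces as [uː] (rule 2).
The actual realization is [uː], which matches [uː].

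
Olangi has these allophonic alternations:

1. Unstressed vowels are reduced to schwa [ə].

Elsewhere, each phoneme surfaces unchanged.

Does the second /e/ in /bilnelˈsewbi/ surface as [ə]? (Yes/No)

/e/ (between /s/ and /w/) fails the environment for rule 1, so it stays [e].
The actual realization is [e], not [ə].

No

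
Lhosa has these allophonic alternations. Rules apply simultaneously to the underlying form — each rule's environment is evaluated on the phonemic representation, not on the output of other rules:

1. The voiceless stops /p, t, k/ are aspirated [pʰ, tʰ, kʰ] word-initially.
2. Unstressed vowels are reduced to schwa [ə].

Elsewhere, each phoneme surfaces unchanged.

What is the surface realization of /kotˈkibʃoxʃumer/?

[kʰətˈkibʃəxʃəmər]

Rule 1 applies to /k/ (word-initial: word-initially) → [kʰ].
/o/ (between /k/ and /t/) occurs in an unstressed syllable → [ə] by rule 2.
/t/ (between /o/ and /k/): rule 1 targets it, but not word-initially → unchanged [t].
/k/ (between /t/ and /i/): rule 1 targets it, but not word-initially → unchanged [k].
/i/ (between /k/ and /b/): rule 2 targets it, but not in an unstressed syllable → unchanged [i].
/b/ (between /i/ and /ʃ/) is unaffected → [b].
/ʃ/ stays [ʃ].
/o/ — between /ʃ/ and /x/, in an unstressed syllable — surfaces as [ə] (rule 2).
/x/ (between /o/ and /ʃ/) is unaffected → [x].
/ʃ/ (between /x/ and /u/): no rule targets it → [ʃ].
/u/ — between /ʃ/ and /m/, in an unstressed syllable — surfaces as [ə] (rule 2).
/m/ — not in any rule's target class → [m].
Rule 2 applies to /e/ (between /m/ and /r/: in an unstressed syllable) → [ə].
/r/ stays [r].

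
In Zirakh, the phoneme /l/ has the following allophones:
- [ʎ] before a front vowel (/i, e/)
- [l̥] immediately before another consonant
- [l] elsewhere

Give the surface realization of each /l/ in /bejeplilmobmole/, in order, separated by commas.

[ʎ], [l̥], [ʎ]

Occurrence 1 (position 6): before a front vowel (/i, e/) → [ʎ].
Occurrence 2 (position 8): immediately before another consonant → [l̥].
Occurrence 3 (position 14): before a front vowel (/i, e/) → [ʎ].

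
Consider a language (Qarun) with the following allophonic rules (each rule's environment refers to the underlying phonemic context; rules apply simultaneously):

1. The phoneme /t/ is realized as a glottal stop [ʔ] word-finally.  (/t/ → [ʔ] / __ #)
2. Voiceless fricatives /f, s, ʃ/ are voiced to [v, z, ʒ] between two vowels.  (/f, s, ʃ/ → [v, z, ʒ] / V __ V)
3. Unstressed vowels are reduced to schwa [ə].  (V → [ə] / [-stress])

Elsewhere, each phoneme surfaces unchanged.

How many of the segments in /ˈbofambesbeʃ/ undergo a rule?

4

Segments that undergo a rule: /f/ → [v] (rule 2); /a/ → [ə] (rule 3); /e/ → [ə] (rule 3); /e/ → [ə] (rule 3).
All other segments surface unchanged.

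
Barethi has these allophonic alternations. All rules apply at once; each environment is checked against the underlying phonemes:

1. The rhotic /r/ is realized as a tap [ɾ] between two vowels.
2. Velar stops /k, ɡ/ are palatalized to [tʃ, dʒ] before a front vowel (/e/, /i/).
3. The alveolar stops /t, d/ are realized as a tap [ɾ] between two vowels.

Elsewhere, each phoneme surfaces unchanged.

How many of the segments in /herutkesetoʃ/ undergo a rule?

3

Segments that undergo a rule: /r/ → [ɾ] (rule 1); /k/ → [tʃ] (rule 2); /t/ → [ɾ] (rule 3).
All other segments surface unchanged.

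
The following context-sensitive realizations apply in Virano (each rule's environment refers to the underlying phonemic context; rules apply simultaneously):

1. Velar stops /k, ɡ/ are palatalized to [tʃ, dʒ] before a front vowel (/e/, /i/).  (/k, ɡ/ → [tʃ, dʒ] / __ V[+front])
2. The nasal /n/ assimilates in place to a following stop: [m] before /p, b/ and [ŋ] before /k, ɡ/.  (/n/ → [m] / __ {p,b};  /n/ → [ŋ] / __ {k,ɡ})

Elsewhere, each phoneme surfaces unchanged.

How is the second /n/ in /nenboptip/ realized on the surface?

/n/ (between /e/ and /b/): before a labial or velar stop, so rule 2 applies → [m].

[m]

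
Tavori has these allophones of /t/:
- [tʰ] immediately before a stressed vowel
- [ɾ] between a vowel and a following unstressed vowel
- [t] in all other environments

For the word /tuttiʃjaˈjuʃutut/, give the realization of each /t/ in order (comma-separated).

[t], [t], [t], [ɾ], [t]

Occurrence 1 (position 1): no conditioning environment matches → elsewhere allophone [t].
Occurrence 2 (position 3): no conditioning environment matches → elsewhere allophone [t].
Occurrence 3 (position 4): no conditioning environment matches → elsewhere allophone [t].
Occurrence 4 (position 13): between a vowel and an unstressed vowel → [ɾ].
Occurrence 5 (position 15): no conditioning environment matches → elsewhere allophone [t].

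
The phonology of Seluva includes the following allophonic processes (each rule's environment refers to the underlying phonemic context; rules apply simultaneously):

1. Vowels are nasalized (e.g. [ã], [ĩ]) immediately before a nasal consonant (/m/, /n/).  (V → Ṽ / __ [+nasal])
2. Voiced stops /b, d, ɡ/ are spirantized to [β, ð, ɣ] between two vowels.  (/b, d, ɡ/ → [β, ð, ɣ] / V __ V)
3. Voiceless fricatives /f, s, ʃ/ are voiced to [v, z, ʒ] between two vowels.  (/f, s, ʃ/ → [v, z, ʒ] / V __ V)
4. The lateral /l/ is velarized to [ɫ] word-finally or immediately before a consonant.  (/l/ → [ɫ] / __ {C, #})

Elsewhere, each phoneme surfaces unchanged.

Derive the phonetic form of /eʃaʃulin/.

/e/ (word-initial): rule 1 targets it, but not before a nasal consonant → unchanged [e].
/ʃ/ meets the environment for rule 3 (between two vowels) → [ʒ].
/a/ (between /ʃ/ and /ʃ/) is in the target of rule 1 but the environment (before a nasal consonant) is not met → [a].
/ʃ/ (between /a/ and /u/) occurs between two vowels → [ʒ] by rule 3.
/u/ (between /ʃ/ and /l/) is in the target of rule 1 but the environment (before a nasal consonant) is not met → [u].
/l/ (between /u/ and /i/): rule 4 targets it, but not word-finally or immediately before a consonant → unchanged [l].
/i/ meets the environment for rule 1 (before a nasal consonant) → [ĩ].
/n/ (word-final): no rule targets it → [n].

[eʒaʒulĩn]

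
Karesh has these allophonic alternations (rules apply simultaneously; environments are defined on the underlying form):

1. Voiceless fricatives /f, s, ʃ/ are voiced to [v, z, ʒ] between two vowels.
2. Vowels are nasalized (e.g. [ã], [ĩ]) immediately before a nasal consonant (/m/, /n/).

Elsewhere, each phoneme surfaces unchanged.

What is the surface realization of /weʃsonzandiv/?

[weʃsõnzãndiv]

/w/ (word-initial) is unaffected → [w].
/e/ (between /w/ and /ʃ/): rule 2 targets it, but not before a nasal consonant → unchanged [e].
/ʃ/ (between /e/ and /s/): rule 1 targets it, but not between two vowels → unchanged [ʃ].
/s/ — between /ʃ/ and /o/; rule 1 does not apply here → [s].
/o/ meets the environment for rule 2 (before a nasal consonant) → [õ].
/n/ stays [n].
/z/ — not in any rule's target class → [z].
/a/ meets the environment for rule 2 (before a nasal consonant) → [ã].
/n/ stays [n].
/d/ stays [d].
/i/ — between /d/ and /v/; rule 2 does not apply here → [i].
/v/ — not in any rule's target class → [v].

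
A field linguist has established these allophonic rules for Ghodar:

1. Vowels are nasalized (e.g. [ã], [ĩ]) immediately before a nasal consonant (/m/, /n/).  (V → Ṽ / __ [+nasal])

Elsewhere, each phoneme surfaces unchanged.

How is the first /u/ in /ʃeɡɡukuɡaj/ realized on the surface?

[u]

/u/ (between /ɡ/ and /k/): rule 1 targets it, but not before a nasal consonant → unchanged [u].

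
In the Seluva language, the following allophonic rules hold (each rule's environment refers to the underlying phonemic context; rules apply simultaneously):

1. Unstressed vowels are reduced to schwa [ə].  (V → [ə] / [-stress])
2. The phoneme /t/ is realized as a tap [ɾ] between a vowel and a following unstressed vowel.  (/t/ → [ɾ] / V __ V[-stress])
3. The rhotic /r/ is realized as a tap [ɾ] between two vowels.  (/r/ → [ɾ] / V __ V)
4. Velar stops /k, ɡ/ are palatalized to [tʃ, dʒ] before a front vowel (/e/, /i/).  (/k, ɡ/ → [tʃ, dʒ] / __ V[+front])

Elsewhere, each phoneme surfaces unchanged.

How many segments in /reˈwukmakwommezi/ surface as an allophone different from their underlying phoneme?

Segments that undergo a rule: /e/ → [ə] (rule 1); /a/ → [ə] (rule 1); /o/ → [ə] (rule 1); /e/ → [ə] (rule 1); /i/ → [ə] (rule 1).
All other segments surface unchanged.

5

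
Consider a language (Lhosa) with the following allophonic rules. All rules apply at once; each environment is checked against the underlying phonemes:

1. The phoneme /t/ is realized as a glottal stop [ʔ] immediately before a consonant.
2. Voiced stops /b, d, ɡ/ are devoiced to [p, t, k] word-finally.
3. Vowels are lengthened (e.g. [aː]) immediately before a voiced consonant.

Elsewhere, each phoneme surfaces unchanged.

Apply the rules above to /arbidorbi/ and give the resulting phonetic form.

[aːrbiːdoːrbi]

/a/ — word-initial, before a voiced consonant — surfaces as [aː] (rule 3).
/r/ (between /a/ and /b/): no rule targets it → [r].
/b/ (between /r/ and /i/) fails the environment for rule 2, so it stays [b].
/i/ meets the environment for rule 3 (before a voiced consonant) → [iː].
/d/ — between /i/ and /o/; rule 2 does not apply here → [d].
/o/ (between /d/ and /r/): before a voiced consonant, so rule 3 applies → [oː].
/r/ stays [r].
/b/ — between /r/ and /i/; rule 2 does not apply here → [b].
/i/ (word-final) fails the environment for rule 3, so it stays [i].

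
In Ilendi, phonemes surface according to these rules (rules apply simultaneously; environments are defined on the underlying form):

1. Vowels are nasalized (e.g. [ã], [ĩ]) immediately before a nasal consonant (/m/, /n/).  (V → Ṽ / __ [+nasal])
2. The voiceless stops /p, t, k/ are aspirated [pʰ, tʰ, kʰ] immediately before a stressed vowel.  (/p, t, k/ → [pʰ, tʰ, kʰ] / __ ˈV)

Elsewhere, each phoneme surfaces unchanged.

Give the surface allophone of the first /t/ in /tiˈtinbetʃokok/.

[t]

/t/ (word-initial) fails the environment for rule 2, so it stays [t].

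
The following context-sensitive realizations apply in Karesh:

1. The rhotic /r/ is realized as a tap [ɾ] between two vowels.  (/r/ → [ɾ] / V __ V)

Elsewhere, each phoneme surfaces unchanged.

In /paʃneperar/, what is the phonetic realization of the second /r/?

[r]

/r/ (word-final) is in the target of rule 1 but the environment (between two vowels) is not met → [r].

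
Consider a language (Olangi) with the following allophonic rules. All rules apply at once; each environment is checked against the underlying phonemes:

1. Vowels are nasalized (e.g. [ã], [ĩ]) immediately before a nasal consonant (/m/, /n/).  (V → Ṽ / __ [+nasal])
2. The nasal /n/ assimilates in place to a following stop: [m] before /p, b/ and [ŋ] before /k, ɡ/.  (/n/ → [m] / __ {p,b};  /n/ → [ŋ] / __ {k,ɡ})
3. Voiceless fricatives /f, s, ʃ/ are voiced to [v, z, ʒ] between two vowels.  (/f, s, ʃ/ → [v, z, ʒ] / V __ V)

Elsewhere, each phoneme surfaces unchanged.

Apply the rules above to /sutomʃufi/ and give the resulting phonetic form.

/s/ (word-initial) fails the environment for rule 3, so it stays [s].
/u/ (between /s/ and /t/): rule 1 targets it, but not before a nasal consonant → unchanged [u].
/t/ (between /u/ and /o/): no rule targets it → [t].
/o/ (between /t/ and /m/) occurs before a nasal consonant → [õ] by rule 1.
/m/ stays [m].
/ʃ/ (between /m/ and /u/) fails the environment for rule 3, so it stays [ʃ].
/u/ (between /ʃ/ and /f/) fails the environment for rule 1, so it stays [u].
/f/ (between /u/ and /i/): between two vowels, so rule 3 applies → [v].
/i/ — word-final; rule 1 does not apply here → [i].

[sutõmʃuvi]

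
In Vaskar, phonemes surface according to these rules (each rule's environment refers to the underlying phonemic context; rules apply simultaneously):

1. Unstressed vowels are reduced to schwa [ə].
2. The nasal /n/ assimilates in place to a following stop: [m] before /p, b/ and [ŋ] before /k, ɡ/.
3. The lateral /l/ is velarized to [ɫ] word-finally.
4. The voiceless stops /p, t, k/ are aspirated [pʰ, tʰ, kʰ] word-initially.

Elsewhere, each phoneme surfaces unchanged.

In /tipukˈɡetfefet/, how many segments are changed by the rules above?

Segments that undergo a rule: /t/ → [tʰ] (rule 4); /i/ → [ə] (rule 1); /u/ → [ə] (rule 1); /e/ → [ə] (rule 1); /e/ → [ə] (rule 1).
All other segments surface unchanged.

5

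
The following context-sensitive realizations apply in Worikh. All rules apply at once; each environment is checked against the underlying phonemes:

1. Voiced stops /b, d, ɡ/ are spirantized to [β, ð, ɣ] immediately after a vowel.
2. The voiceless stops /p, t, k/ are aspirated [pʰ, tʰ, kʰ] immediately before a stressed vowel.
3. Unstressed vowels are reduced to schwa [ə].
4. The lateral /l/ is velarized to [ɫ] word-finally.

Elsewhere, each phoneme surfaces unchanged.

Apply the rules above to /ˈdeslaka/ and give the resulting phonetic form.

[ˈdesləkə]

/d/ (word-initial) fails the environment for rule 1, so it stays [d].
/e/ (between /d/ and /s/) fails the environment for rule 3, so it stays [e].
/s/ (between /e/ and /l/) is unaffected → [s].
/l/ (between /s/ and /a/): rule 4 targets it, but not word-finally → unchanged [l].
/a/ — between /l/ and /k/, in an unstressed syllable — surfaces as [ə] (rule 3).
/k/ (between /a/ and /a/) fails the environment for rule 2, so it stays [k].
/a/ meets the environment for rule 3 (in an unstressed syllable) → [ə].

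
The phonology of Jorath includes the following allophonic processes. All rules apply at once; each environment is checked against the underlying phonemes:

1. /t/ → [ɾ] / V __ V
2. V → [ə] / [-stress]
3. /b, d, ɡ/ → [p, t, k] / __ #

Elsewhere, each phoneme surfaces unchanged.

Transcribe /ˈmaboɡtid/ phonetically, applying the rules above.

[ˈmabəɡtət]

/a/ (between /m/ and /b/) fails the environment for rule 2, so it stays [a].
/b/ (between /a/ and /o/) is in the target of rule 3 but the environment (word-finally) is not met → [b].
/o/ (between /b/ and /ɡ/) occurs in an unstressed syllable → [ə] by rule 2.
/ɡ/ (between /o/ and /t/) fails the environment for rule 3, so it stays [ɡ].
/t/ — between /ɡ/ and /i/; rule 1 does not apply here → [t].
Rule 2 applies to /i/ (between /t/ and /d/: in an unstressed syllable) → [ə].
Rule 3 applies to /d/ (word-final: word-finally) → [t].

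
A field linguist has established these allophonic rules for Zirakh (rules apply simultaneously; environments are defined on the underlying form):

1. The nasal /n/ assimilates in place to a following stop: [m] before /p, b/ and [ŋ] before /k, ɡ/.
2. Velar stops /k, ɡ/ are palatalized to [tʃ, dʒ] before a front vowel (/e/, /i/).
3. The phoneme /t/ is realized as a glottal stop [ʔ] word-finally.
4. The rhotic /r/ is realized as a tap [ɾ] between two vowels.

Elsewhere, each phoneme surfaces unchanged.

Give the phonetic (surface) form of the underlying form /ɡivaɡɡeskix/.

[dʒivaɡdʒestʃix]

/ɡ/ (word-initial) occurs before a front vowel → [dʒ] by rule 2.
/i/ stays [i].
/v/ (between /i/ and /a/) is unaffected → [v].
/a/ — not in any rule's target class → [a].
/ɡ/ (between /a/ and /ɡ/) is in the target of rule 2 but the environment (before a front vowel) is not met → [ɡ].
/ɡ/ (between /ɡ/ and /e/): before a front vowel, so rule 2 applies → [dʒ].
/e/ (between /ɡ/ and /s/): no rule targets it → [e].
/s/ — not in any rule's target class → [s].
/k/ — between /s/ and /i/, before a front vowel — surfaces as [tʃ] (rule 2).
/i/ (between /k/ and /x/): no rule targets it → [i].
/x/ (word-final): no rule targets it → [x].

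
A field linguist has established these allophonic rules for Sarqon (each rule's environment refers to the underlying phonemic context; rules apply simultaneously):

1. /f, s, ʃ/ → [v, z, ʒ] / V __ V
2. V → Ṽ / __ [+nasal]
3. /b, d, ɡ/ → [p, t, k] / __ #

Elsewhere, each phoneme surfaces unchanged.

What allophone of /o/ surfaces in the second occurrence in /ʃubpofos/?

/o/ (between /f/ and /s/) is in the target of rule 2 but the environment (before a nasal consonant) is not met → [o].

[o]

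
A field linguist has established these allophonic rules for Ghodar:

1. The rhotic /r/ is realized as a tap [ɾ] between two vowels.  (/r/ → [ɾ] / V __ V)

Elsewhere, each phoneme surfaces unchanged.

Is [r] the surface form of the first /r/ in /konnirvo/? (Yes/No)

/r/ (between /i/ and /v/) fails the environment for rule 1, so it stays [r].
The actual realization is [r], which matches [r].

Yes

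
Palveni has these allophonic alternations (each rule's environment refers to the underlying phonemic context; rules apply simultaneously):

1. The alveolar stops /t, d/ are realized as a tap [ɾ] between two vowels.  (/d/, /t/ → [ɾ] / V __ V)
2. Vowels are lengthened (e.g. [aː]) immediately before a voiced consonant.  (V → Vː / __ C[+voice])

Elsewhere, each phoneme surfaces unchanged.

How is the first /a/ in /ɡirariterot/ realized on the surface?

[aː]

/a/ meets the environment for rule 2 (before a voiced consonant) → [aː].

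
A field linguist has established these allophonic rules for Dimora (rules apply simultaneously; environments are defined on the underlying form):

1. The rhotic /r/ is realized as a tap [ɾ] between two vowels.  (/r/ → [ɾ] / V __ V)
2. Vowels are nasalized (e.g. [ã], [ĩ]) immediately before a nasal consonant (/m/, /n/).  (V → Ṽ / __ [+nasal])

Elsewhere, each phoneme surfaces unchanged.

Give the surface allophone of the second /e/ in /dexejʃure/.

[e]

/e/ — between /x/ and /j/; rule 2 does not apply here → [e].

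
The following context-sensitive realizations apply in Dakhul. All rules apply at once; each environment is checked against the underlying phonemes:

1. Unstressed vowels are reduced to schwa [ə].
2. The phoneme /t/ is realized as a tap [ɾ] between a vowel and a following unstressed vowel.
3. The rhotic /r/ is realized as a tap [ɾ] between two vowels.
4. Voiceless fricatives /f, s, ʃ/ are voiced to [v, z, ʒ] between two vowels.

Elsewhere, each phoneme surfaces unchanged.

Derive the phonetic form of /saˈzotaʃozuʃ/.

/s/ (word-initial): rule 4 targets it, but not between two vowels → unchanged [s].
/a/ — between /s/ and /z/, in an unstressed syllable — surfaces as [ə] (rule 1).
/z/ (between /a/ and /o/): no rule targets it → [z].
/o/ (between /z/ and /t/) fails the environment for rule 1, so it stays [o].
/t/ meets the environment for rule 2 (between a vowel and a following unstressed vowel) → [ɾ].
/a/ (between /t/ and /ʃ/) occurs in an unstressed syllable → [ə] by rule 1.
Rule 4 applies to /ʃ/ (between /a/ and /o/: between two vowels) → [ʒ].
/o/ meets the environment for rule 1 (in an unstressed syllable) → [ə].
/z/ (between /o/ and /u/): no rule targets it → [z].
/u/ (between /z/ and /ʃ/) occurs in an unstressed syllable → [ə] by rule 1.
/ʃ/ (word-final) fails the environment for rule 4, so it stays [ʃ].

[səˈzoɾəʒəzəʃ]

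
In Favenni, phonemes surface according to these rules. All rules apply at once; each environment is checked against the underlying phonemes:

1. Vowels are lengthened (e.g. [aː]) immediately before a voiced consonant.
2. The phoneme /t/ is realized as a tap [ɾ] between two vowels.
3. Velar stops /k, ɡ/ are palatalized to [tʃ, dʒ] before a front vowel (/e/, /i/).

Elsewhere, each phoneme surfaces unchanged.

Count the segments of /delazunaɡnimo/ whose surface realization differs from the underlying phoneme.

Segments that undergo a rule: /e/ → [eː] (rule 1); /a/ → [aː] (rule 1); /u/ → [uː] (rule 1); /a/ → [aː] (rule 1); /i/ → [iː] (rule 1).
All other segments surface unchanged.

5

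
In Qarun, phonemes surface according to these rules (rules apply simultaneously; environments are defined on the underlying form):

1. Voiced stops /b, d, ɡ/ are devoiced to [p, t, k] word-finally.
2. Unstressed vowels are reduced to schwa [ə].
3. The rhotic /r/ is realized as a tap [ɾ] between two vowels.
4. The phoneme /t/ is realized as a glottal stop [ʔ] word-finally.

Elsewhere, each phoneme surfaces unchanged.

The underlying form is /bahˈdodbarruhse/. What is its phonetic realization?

/b/ (word-initial) is in the target of rule 1 but the environment (word-finally) is not met → [b].
/a/ (between /b/ and /h/): in an unstressed syllable, so rule 2 applies → [ə].
/h/ stays [h].
/d/ (between /h/ and /o/) is in the target of rule 1 but the environment (word-finally) is not met → [d].
/o/ (between /d/ and /d/) fails the environment for rule 2, so it stays [o].
/d/ (between /o/ and /b/) fails the environment for rule 1, so it stays [d].
/b/ (between /d/ and /a/) fails the environment for rule 1, so it stays [b].
/a/ meets the environment for rule 2 (in an unstressed syllable) → [ə].
/r/ — between /a/ and /r/; rule 3 does not apply here → [r].
/r/ (between /r/ and /u/): rule 3 targets it, but not between two vowels → unchanged [r].
/u/ — between /r/ and /h/, in an unstressed syllable — surfaces as [ə] (rule 2).
/h/ (between /u/ and /s/): no rule targets it → [h].
/s/ stays [s].
/e/ (word-final): in an unstressed syllable, so rule 2 applies → [ə].

[bəhˈdodbərrəhsə]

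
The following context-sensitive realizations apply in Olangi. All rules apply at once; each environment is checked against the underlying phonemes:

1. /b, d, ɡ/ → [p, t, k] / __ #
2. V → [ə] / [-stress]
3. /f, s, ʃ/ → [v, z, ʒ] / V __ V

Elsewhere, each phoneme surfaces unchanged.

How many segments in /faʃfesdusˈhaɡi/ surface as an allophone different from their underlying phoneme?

Segments that undergo a rule: /a/ → [ə] (rule 2); /e/ → [ə] (rule 2); /u/ → [ə] (rule 2); /i/ → [ə] (rule 2).
All other segments surface unchanged.

4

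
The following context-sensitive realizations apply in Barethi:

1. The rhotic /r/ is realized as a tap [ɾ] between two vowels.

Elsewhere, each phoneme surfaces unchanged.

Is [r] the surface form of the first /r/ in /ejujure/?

Rule 1 applies to /r/ (between /u/ and /e/: between two vowels) → [ɾ].
The actual realization is [ɾ], not [r].

No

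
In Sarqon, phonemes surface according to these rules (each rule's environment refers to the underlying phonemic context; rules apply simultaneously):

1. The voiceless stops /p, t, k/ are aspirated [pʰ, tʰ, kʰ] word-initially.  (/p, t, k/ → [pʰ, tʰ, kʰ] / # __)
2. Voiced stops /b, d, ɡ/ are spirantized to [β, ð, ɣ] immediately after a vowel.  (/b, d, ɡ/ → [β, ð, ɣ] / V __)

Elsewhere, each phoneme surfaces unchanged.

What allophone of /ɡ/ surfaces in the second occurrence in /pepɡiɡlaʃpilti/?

/ɡ/ (between /i/ and /l/) occurs immediately after a vowel → [ɣ] by rule 2.

[ɣ]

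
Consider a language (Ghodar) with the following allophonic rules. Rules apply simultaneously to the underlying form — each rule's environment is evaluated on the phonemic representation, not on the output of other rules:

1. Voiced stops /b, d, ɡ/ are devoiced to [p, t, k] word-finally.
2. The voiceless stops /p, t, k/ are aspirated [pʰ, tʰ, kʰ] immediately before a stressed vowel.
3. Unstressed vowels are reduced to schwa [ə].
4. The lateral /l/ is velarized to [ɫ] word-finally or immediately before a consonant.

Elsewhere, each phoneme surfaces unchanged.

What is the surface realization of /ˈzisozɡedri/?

/z/ (word-initial): no rule targets it → [z].
/i/ (between /z/ and /s/) fails the environment for rule 3, so it stays [i].
/s/ (between /i/ and /o/) is unaffected → [s].
Rule 3 applies to /o/ (between /s/ and /z/: in an unstressed syllable) → [ə].
/z/ (between /o/ and /ɡ/): no rule targets it → [z].
/ɡ/ — between /z/ and /e/; rule 1 does not apply here → [ɡ].
/e/ — between /ɡ/ and /d/, in an unstressed syllable — surfaces as [ə] (rule 3).
/d/ — between /e/ and /r/; rule 1 does not apply here → [d].
/r/ (between /d/ and /i/): no rule targets it → [r].
/i/ meets the environment for rule 3 (in an unstressed syllable) → [ə].

[ˈzisəzɡədrə]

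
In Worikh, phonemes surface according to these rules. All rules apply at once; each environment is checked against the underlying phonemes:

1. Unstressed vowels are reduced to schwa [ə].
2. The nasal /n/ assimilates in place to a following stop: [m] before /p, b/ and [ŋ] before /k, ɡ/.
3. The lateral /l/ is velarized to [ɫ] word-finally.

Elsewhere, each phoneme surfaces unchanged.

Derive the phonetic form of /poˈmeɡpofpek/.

/p/ stays [p].
/o/ — between /p/ and /m/, in an unstressed syllable — surfaces as [ə] (rule 1).
/m/ (between /o/ and /e/) is unaffected → [m].
/e/ (between /m/ and /ɡ/) fails the environment for rule 1, so it stays [e].
/ɡ/ (between /e/ and /p/) is unaffected → [ɡ].
/p/ (between /ɡ/ and /o/) is unaffected → [p].
/o/ (between /p/ and /f/) occurs in an unstressed syllable → [ə] by rule 1.
/f/ stays [f].
/p/ — not in any rule's target class → [p].
/e/ — between /p/ and /k/, in an unstressed syllable — surfaces as [ə] (rule 1).
/k/ stays [k].

[pəˈmeɡpəfpək]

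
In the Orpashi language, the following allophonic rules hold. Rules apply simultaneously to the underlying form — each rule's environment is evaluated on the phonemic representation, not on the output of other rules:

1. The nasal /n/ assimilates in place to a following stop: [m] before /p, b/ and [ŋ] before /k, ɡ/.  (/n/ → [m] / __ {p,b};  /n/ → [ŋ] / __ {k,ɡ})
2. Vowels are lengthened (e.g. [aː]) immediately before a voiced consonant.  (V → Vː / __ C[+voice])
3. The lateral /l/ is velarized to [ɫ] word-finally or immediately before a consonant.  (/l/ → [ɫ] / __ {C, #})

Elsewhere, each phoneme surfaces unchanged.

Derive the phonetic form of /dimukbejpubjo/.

[diːmukbeːjpuːbjo]

/d/ — not in any rule's target class → [d].
/i/ (between /d/ and /m/) occurs before a voiced consonant → [iː] by rule 2.
/m/ (between /i/ and /u/): no rule targets it → [m].
/u/ (between /m/ and /k/) fails the environment for rule 2, so it stays [u].
/k/ stays [k].
/b/ stays [b].
/e/ (between /b/ and /j/): before a voiced consonant, so rule 2 applies → [eː].
/j/ — not in any rule's target class → [j].
/p/ (between /j/ and /u/): no rule targets it → [p].
/u/ (between /p/ and /b/): before a voiced consonant, so rule 2 applies → [uː].
/b/ (between /u/ and /j/): no rule targets it → [b].
/j/ (between /b/ and /o/): no rule targets it → [j].
/o/ (word-final) is in the target of rule 2 but the environment (before a voiced consonant) is not met → [o].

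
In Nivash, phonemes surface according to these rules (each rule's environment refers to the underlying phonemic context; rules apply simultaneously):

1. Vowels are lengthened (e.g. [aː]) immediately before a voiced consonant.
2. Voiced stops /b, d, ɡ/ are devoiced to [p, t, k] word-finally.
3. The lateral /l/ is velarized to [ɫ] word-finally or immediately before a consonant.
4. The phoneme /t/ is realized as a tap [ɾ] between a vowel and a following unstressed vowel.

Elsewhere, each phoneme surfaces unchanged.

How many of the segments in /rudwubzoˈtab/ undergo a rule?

Segments that undergo a rule: /u/ → [uː] (rule 1); /u/ → [uː] (rule 1); /a/ → [aː] (rule 1); /b/ → [p] (rule 2).
All other segments surface unchanged.

4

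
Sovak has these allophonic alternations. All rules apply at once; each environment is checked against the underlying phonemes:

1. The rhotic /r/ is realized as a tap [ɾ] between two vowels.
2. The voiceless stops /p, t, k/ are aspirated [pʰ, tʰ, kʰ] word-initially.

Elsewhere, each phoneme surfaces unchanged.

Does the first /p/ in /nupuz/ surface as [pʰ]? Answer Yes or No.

No

/p/ (between /u/ and /u/) fails the environment for rule 2, so it stays [p].
The actual realization is [p], not [pʰ].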